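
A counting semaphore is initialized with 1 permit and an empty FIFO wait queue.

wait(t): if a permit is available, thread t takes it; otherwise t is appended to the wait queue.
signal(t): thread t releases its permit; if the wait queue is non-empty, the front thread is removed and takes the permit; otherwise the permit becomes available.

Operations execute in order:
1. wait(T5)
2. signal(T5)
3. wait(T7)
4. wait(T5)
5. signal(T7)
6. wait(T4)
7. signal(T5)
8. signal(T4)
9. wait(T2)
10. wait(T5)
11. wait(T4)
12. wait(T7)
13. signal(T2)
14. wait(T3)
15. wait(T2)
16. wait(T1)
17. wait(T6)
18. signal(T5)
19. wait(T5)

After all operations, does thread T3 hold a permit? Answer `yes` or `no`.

Answer: no

Derivation:
Step 1: wait(T5) -> count=0 queue=[] holders={T5}
Step 2: signal(T5) -> count=1 queue=[] holders={none}
Step 3: wait(T7) -> count=0 queue=[] holders={T7}
Step 4: wait(T5) -> count=0 queue=[T5] holders={T7}
Step 5: signal(T7) -> count=0 queue=[] holders={T5}
Step 6: wait(T4) -> count=0 queue=[T4] holders={T5}
Step 7: signal(T5) -> count=0 queue=[] holders={T4}
Step 8: signal(T4) -> count=1 queue=[] holders={none}
Step 9: wait(T2) -> count=0 queue=[] holders={T2}
Step 10: wait(T5) -> count=0 queue=[T5] holders={T2}
Step 11: wait(T4) -> count=0 queue=[T5,T4] holders={T2}
Step 12: wait(T7) -> count=0 queue=[T5,T4,T7] holders={T2}
Step 13: signal(T2) -> count=0 queue=[T4,T7] holders={T5}
Step 14: wait(T3) -> count=0 queue=[T4,T7,T3] holders={T5}
Step 15: wait(T2) -> count=0 queue=[T4,T7,T3,T2] holders={T5}
Step 16: wait(T1) -> count=0 queue=[T4,T7,T3,T2,T1] holders={T5}
Step 17: wait(T6) -> count=0 queue=[T4,T7,T3,T2,T1,T6] holders={T5}
Step 18: signal(T5) -> count=0 queue=[T7,T3,T2,T1,T6] holders={T4}
Step 19: wait(T5) -> count=0 queue=[T7,T3,T2,T1,T6,T5] holders={T4}
Final holders: {T4} -> T3 not in holders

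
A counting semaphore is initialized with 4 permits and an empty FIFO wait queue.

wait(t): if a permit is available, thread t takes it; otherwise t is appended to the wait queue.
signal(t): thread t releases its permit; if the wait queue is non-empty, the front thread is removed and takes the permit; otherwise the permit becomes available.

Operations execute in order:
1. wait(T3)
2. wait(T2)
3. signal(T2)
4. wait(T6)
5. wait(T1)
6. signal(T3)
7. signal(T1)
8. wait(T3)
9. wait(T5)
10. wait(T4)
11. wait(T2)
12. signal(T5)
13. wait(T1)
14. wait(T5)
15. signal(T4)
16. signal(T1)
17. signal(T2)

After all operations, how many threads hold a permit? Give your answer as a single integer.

Step 1: wait(T3) -> count=3 queue=[] holders={T3}
Step 2: wait(T2) -> count=2 queue=[] holders={T2,T3}
Step 3: signal(T2) -> count=3 queue=[] holders={T3}
Step 4: wait(T6) -> count=2 queue=[] holders={T3,T6}
Step 5: wait(T1) -> count=1 queue=[] holders={T1,T3,T6}
Step 6: signal(T3) -> count=2 queue=[] holders={T1,T6}
Step 7: signal(T1) -> count=3 queue=[] holders={T6}
Step 8: wait(T3) -> count=2 queue=[] holders={T3,T6}
Step 9: wait(T5) -> count=1 queue=[] holders={T3,T5,T6}
Step 10: wait(T4) -> count=0 queue=[] holders={T3,T4,T5,T6}
Step 11: wait(T2) -> count=0 queue=[T2] holders={T3,T4,T5,T6}
Step 12: signal(T5) -> count=0 queue=[] holders={T2,T3,T4,T6}
Step 13: wait(T1) -> count=0 queue=[T1] holders={T2,T3,T4,T6}
Step 14: wait(T5) -> count=0 queue=[T1,T5] holders={T2,T3,T4,T6}
Step 15: signal(T4) -> count=0 queue=[T5] holders={T1,T2,T3,T6}
Step 16: signal(T1) -> count=0 queue=[] holders={T2,T3,T5,T6}
Step 17: signal(T2) -> count=1 queue=[] holders={T3,T5,T6}
Final holders: {T3,T5,T6} -> 3 thread(s)

Answer: 3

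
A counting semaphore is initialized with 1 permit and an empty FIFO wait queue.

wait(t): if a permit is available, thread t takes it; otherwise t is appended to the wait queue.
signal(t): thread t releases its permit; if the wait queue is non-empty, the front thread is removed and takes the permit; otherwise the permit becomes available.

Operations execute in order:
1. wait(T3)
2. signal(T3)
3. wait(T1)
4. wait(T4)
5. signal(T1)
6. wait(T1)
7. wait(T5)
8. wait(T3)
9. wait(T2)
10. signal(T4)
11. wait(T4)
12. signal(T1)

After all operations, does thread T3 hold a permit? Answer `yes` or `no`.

Answer: no

Derivation:
Step 1: wait(T3) -> count=0 queue=[] holders={T3}
Step 2: signal(T3) -> count=1 queue=[] holders={none}
Step 3: wait(T1) -> count=0 queue=[] holders={T1}
Step 4: wait(T4) -> count=0 queue=[T4] holders={T1}
Step 5: signal(T1) -> count=0 queue=[] holders={T4}
Step 6: wait(T1) -> count=0 queue=[T1] holders={T4}
Step 7: wait(T5) -> count=0 queue=[T1,T5] holders={T4}
Step 8: wait(T3) -> count=0 queue=[T1,T5,T3] holders={T4}
Step 9: wait(T2) -> count=0 queue=[T1,T5,T3,T2] holders={T4}
Step 10: signal(T4) -> count=0 queue=[T5,T3,T2] holders={T1}
Step 11: wait(T4) -> count=0 queue=[T5,T3,T2,T4] holders={T1}
Step 12: signal(T1) -> count=0 queue=[T3,T2,T4] holders={T5}
Final holders: {T5} -> T3 not in holders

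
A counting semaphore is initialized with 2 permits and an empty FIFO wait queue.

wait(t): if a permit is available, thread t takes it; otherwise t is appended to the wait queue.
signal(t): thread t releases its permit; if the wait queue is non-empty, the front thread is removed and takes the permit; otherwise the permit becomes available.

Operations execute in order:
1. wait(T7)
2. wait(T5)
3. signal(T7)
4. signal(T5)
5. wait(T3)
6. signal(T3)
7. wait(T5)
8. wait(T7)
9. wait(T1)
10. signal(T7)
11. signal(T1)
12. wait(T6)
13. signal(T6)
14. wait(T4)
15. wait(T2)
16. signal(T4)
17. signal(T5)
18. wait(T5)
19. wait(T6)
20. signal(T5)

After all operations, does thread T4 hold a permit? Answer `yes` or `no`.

Answer: no

Derivation:
Step 1: wait(T7) -> count=1 queue=[] holders={T7}
Step 2: wait(T5) -> count=0 queue=[] holders={T5,T7}
Step 3: signal(T7) -> count=1 queue=[] holders={T5}
Step 4: signal(T5) -> count=2 queue=[] holders={none}
Step 5: wait(T3) -> count=1 queue=[] holders={T3}
Step 6: signal(T3) -> count=2 queue=[] holders={none}
Step 7: wait(T5) -> count=1 queue=[] holders={T5}
Step 8: wait(T7) -> count=0 queue=[] holders={T5,T7}
Step 9: wait(T1) -> count=0 queue=[T1] holders={T5,T7}
Step 10: signal(T7) -> count=0 queue=[] holders={T1,T5}
Step 11: signal(T1) -> count=1 queue=[] holders={T5}
Step 12: wait(T6) -> count=0 queue=[] holders={T5,T6}
Step 13: signal(T6) -> count=1 queue=[] holders={T5}
Step 14: wait(T4) -> count=0 queue=[] holders={T4,T5}
Step 15: wait(T2) -> count=0 queue=[T2] holders={T4,T5}
Step 16: signal(T4) -> count=0 queue=[] holders={T2,T5}
Step 17: signal(T5) -> count=1 queue=[] holders={T2}
Step 18: wait(T5) -> count=0 queue=[] holders={T2,T5}
Step 19: wait(T6) -> count=0 queue=[T6] holders={T2,T5}
Step 20: signal(T5) -> count=0 queue=[] holders={T2,T6}
Final holders: {T2,T6} -> T4 not in holders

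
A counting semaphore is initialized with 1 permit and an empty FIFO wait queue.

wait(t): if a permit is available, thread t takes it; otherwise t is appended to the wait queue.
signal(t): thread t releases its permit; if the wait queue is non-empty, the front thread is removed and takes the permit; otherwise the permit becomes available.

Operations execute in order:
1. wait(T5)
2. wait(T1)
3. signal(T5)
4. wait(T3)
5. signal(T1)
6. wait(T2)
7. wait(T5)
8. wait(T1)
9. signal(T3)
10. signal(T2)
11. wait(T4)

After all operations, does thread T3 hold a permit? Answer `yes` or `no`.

Step 1: wait(T5) -> count=0 queue=[] holders={T5}
Step 2: wait(T1) -> count=0 queue=[T1] holders={T5}
Step 3: signal(T5) -> count=0 queue=[] holders={T1}
Step 4: wait(T3) -> count=0 queue=[T3] holders={T1}
Step 5: signal(T1) -> count=0 queue=[] holders={T3}
Step 6: wait(T2) -> count=0 queue=[T2] holders={T3}
Step 7: wait(T5) -> count=0 queue=[T2,T5] holders={T3}
Step 8: wait(T1) -> count=0 queue=[T2,T5,T1] holders={T3}
Step 9: signal(T3) -> count=0 queue=[T5,T1] holders={T2}
Step 10: signal(T2) -> count=0 queue=[T1] holders={T5}
Step 11: wait(T4) -> count=0 queue=[T1,T4] holders={T5}
Final holders: {T5} -> T3 not in holders

Answer: no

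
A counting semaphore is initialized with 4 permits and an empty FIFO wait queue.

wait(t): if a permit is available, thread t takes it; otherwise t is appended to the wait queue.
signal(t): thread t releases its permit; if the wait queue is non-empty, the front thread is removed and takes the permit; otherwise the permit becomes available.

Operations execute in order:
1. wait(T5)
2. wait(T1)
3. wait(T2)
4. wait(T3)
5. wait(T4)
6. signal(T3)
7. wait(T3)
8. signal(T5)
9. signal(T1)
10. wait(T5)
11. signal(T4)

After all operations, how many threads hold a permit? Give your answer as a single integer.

Step 1: wait(T5) -> count=3 queue=[] holders={T5}
Step 2: wait(T1) -> count=2 queue=[] holders={T1,T5}
Step 3: wait(T2) -> count=1 queue=[] holders={T1,T2,T5}
Step 4: wait(T3) -> count=0 queue=[] holders={T1,T2,T3,T5}
Step 5: wait(T4) -> count=0 queue=[T4] holders={T1,T2,T3,T5}
Step 6: signal(T3) -> count=0 queue=[] holders={T1,T2,T4,T5}
Step 7: wait(T3) -> count=0 queue=[T3] holders={T1,T2,T4,T5}
Step 8: signal(T5) -> count=0 queue=[] holders={T1,T2,T3,T4}
Step 9: signal(T1) -> count=1 queue=[] holders={T2,T3,T4}
Step 10: wait(T5) -> count=0 queue=[] holders={T2,T3,T4,T5}
Step 11: signal(T4) -> count=1 queue=[] holders={T2,T3,T5}
Final holders: {T2,T3,T5} -> 3 thread(s)

Answer: 3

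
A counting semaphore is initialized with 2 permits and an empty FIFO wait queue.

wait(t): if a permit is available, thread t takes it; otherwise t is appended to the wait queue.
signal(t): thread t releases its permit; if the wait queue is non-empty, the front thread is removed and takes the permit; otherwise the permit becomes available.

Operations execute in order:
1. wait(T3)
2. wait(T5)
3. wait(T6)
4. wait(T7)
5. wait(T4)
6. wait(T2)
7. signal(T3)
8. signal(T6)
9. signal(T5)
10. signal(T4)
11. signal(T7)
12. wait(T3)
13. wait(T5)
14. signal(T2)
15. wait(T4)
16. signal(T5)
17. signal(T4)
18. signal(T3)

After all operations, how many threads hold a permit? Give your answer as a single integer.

Answer: 0

Derivation:
Step 1: wait(T3) -> count=1 queue=[] holders={T3}
Step 2: wait(T5) -> count=0 queue=[] holders={T3,T5}
Step 3: wait(T6) -> count=0 queue=[T6] holders={T3,T5}
Step 4: wait(T7) -> count=0 queue=[T6,T7] holders={T3,T5}
Step 5: wait(T4) -> count=0 queue=[T6,T7,T4] holders={T3,T5}
Step 6: wait(T2) -> count=0 queue=[T6,T7,T4,T2] holders={T3,T5}
Step 7: signal(T3) -> count=0 queue=[T7,T4,T2] holders={T5,T6}
Step 8: signal(T6) -> count=0 queue=[T4,T2] holders={T5,T7}
Step 9: signal(T5) -> count=0 queue=[T2] holders={T4,T7}
Step 10: signal(T4) -> count=0 queue=[] holders={T2,T7}
Step 11: signal(T7) -> count=1 queue=[] holders={T2}
Step 12: wait(T3) -> count=0 queue=[] holders={T2,T3}
Step 13: wait(T5) -> count=0 queue=[T5] holders={T2,T3}
Step 14: signal(T2) -> count=0 queue=[] holders={T3,T5}
Step 15: wait(T4) -> count=0 queue=[T4] holders={T3,T5}
Step 16: signal(T5) -> count=0 queue=[] holders={T3,T4}
Step 17: signal(T4) -> count=1 queue=[] holders={T3}
Step 18: signal(T3) -> count=2 queue=[] holders={none}
Final holders: {none} -> 0 thread(s)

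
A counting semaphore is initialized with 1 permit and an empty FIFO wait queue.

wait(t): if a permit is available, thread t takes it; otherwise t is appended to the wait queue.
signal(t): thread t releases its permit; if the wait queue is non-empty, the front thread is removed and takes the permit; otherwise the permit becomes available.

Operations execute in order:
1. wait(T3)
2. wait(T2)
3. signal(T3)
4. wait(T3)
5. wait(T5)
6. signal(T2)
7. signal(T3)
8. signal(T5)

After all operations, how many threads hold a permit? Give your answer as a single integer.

Step 1: wait(T3) -> count=0 queue=[] holders={T3}
Step 2: wait(T2) -> count=0 queue=[T2] holders={T3}
Step 3: signal(T3) -> count=0 queue=[] holders={T2}
Step 4: wait(T3) -> count=0 queue=[T3] holders={T2}
Step 5: wait(T5) -> count=0 queue=[T3,T5] holders={T2}
Step 6: signal(T2) -> count=0 queue=[T5] holders={T3}
Step 7: signal(T3) -> count=0 queue=[] holders={T5}
Step 8: signal(T5) -> count=1 queue=[] holders={none}
Final holders: {none} -> 0 thread(s)

Answer: 0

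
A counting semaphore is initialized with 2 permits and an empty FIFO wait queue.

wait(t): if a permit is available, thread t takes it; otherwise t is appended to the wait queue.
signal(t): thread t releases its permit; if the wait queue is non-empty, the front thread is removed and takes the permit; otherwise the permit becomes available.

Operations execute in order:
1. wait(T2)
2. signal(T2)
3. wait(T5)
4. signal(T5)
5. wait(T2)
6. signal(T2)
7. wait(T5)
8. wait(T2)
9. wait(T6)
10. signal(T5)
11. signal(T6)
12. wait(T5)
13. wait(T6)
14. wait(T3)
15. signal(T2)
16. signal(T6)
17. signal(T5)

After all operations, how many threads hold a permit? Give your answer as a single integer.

Answer: 1

Derivation:
Step 1: wait(T2) -> count=1 queue=[] holders={T2}
Step 2: signal(T2) -> count=2 queue=[] holders={none}
Step 3: wait(T5) -> count=1 queue=[] holders={T5}
Step 4: signal(T5) -> count=2 queue=[] holders={none}
Step 5: wait(T2) -> count=1 queue=[] holders={T2}
Step 6: signal(T2) -> count=2 queue=[] holders={none}
Step 7: wait(T5) -> count=1 queue=[] holders={T5}
Step 8: wait(T2) -> count=0 queue=[] holders={T2,T5}
Step 9: wait(T6) -> count=0 queue=[T6] holders={T2,T5}
Step 10: signal(T5) -> count=0 queue=[] holders={T2,T6}
Step 11: signal(T6) -> count=1 queue=[] holders={T2}
Step 12: wait(T5) -> count=0 queue=[] holders={T2,T5}
Step 13: wait(T6) -> count=0 queue=[T6] holders={T2,T5}
Step 14: wait(T3) -> count=0 queue=[T6,T3] holders={T2,T5}
Step 15: signal(T2) -> count=0 queue=[T3] holders={T5,T6}
Step 16: signal(T6) -> count=0 queue=[] holders={T3,T5}
Step 17: signal(T5) -> count=1 queue=[] holders={T3}
Final holders: {T3} -> 1 thread(s)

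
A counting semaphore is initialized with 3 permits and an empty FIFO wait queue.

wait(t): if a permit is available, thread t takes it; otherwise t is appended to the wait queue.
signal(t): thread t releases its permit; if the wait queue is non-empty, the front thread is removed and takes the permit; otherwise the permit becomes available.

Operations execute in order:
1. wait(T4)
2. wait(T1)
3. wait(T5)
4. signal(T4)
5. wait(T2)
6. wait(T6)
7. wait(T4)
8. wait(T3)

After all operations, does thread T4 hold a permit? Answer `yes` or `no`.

Step 1: wait(T4) -> count=2 queue=[] holders={T4}
Step 2: wait(T1) -> count=1 queue=[] holders={T1,T4}
Step 3: wait(T5) -> count=0 queue=[] holders={T1,T4,T5}
Step 4: signal(T4) -> count=1 queue=[] holders={T1,T5}
Step 5: wait(T2) -> count=0 queue=[] holders={T1,T2,T5}
Step 6: wait(T6) -> count=0 queue=[T6] holders={T1,T2,T5}
Step 7: wait(T4) -> count=0 queue=[T6,T4] holders={T1,T2,T5}
Step 8: wait(T3) -> count=0 queue=[T6,T4,T3] holders={T1,T2,T5}
Final holders: {T1,T2,T5} -> T4 not in holders

Answer: no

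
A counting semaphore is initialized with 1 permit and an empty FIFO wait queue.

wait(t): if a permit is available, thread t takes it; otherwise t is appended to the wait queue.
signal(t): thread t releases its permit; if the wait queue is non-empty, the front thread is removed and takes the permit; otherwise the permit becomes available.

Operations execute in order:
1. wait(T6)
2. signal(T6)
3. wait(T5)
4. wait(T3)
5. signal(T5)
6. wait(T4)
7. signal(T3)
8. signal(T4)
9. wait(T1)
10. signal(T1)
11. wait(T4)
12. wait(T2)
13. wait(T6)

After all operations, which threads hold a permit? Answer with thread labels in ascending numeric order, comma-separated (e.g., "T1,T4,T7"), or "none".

Step 1: wait(T6) -> count=0 queue=[] holders={T6}
Step 2: signal(T6) -> count=1 queue=[] holders={none}
Step 3: wait(T5) -> count=0 queue=[] holders={T5}
Step 4: wait(T3) -> count=0 queue=[T3] holders={T5}
Step 5: signal(T5) -> count=0 queue=[] holders={T3}
Step 6: wait(T4) -> count=0 queue=[T4] holders={T3}
Step 7: signal(T3) -> count=0 queue=[] holders={T4}
Step 8: signal(T4) -> count=1 queue=[] holders={none}
Step 9: wait(T1) -> count=0 queue=[] holders={T1}
Step 10: signal(T1) -> count=1 queue=[] holders={none}
Step 11: wait(T4) -> count=0 queue=[] holders={T4}
Step 12: wait(T2) -> count=0 queue=[T2] holders={T4}
Step 13: wait(T6) -> count=0 queue=[T2,T6] holders={T4}
Final holders: T4

Answer: T4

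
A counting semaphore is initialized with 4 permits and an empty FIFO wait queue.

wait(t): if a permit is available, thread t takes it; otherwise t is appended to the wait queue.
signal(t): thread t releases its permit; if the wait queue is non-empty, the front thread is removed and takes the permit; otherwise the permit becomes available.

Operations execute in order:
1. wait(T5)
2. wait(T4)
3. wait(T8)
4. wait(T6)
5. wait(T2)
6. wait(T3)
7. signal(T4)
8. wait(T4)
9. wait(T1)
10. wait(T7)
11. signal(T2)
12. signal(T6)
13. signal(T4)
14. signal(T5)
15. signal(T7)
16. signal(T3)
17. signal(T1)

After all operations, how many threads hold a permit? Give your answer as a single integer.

Answer: 1

Derivation:
Step 1: wait(T5) -> count=3 queue=[] holders={T5}
Step 2: wait(T4) -> count=2 queue=[] holders={T4,T5}
Step 3: wait(T8) -> count=1 queue=[] holders={T4,T5,T8}
Step 4: wait(T6) -> count=0 queue=[] holders={T4,T5,T6,T8}
Step 5: wait(T2) -> count=0 queue=[T2] holders={T4,T5,T6,T8}
Step 6: wait(T3) -> count=0 queue=[T2,T3] holders={T4,T5,T6,T8}
Step 7: signal(T4) -> count=0 queue=[T3] holders={T2,T5,T6,T8}
Step 8: wait(T4) -> count=0 queue=[T3,T4] holders={T2,T5,T6,T8}
Step 9: wait(T1) -> count=0 queue=[T3,T4,T1] holders={T2,T5,T6,T8}
Step 10: wait(T7) -> count=0 queue=[T3,T4,T1,T7] holders={T2,T5,T6,T8}
Step 11: signal(T2) -> count=0 queue=[T4,T1,T7] holders={T3,T5,T6,T8}
Step 12: signal(T6) -> count=0 queue=[T1,T7] holders={T3,T4,T5,T8}
Step 13: signal(T4) -> count=0 queue=[T7] holders={T1,T3,T5,T8}
Step 14: signal(T5) -> count=0 queue=[] holders={T1,T3,T7,T8}
Step 15: signal(T7) -> count=1 queue=[] holders={T1,T3,T8}
Step 16: signal(T3) -> count=2 queue=[] holders={T1,T8}
Step 17: signal(T1) -> count=3 queue=[] holders={T8}
Final holders: {T8} -> 1 thread(s)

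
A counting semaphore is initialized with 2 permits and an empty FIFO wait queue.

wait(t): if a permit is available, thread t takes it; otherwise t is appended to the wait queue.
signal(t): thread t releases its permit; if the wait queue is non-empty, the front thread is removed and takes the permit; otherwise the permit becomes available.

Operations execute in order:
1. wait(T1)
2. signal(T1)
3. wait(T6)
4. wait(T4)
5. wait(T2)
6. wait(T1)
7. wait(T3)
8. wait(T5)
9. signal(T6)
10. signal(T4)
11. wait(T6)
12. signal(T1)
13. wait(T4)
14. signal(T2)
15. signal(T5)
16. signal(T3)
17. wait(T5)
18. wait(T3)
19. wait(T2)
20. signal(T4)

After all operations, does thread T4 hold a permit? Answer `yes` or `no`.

Step 1: wait(T1) -> count=1 queue=[] holders={T1}
Step 2: signal(T1) -> count=2 queue=[] holders={none}
Step 3: wait(T6) -> count=1 queue=[] holders={T6}
Step 4: wait(T4) -> count=0 queue=[] holders={T4,T6}
Step 5: wait(T2) -> count=0 queue=[T2] holders={T4,T6}
Step 6: wait(T1) -> count=0 queue=[T2,T1] holders={T4,T6}
Step 7: wait(T3) -> count=0 queue=[T2,T1,T3] holders={T4,T6}
Step 8: wait(T5) -> count=0 queue=[T2,T1,T3,T5] holders={T4,T6}
Step 9: signal(T6) -> count=0 queue=[T1,T3,T5] holders={T2,T4}
Step 10: signal(T4) -> count=0 queue=[T3,T5] holders={T1,T2}
Step 11: wait(T6) -> count=0 queue=[T3,T5,T6] holders={T1,T2}
Step 12: signal(T1) -> count=0 queue=[T5,T6] holders={T2,T3}
Step 13: wait(T4) -> count=0 queue=[T5,T6,T4] holders={T2,T3}
Step 14: signal(T2) -> count=0 queue=[T6,T4] holders={T3,T5}
Step 15: signal(T5) -> count=0 queue=[T4] holders={T3,T6}
Step 16: signal(T3) -> count=0 queue=[] holders={T4,T6}
Step 17: wait(T5) -> count=0 queue=[T5] holders={T4,T6}
Step 18: wait(T3) -> count=0 queue=[T5,T3] holders={T4,T6}
Step 19: wait(T2) -> count=0 queue=[T5,T3,T2] holders={T4,T6}
Step 20: signal(T4) -> count=0 queue=[T3,T2] holders={T5,T6}
Final holders: {T5,T6} -> T4 not in holders

Answer: no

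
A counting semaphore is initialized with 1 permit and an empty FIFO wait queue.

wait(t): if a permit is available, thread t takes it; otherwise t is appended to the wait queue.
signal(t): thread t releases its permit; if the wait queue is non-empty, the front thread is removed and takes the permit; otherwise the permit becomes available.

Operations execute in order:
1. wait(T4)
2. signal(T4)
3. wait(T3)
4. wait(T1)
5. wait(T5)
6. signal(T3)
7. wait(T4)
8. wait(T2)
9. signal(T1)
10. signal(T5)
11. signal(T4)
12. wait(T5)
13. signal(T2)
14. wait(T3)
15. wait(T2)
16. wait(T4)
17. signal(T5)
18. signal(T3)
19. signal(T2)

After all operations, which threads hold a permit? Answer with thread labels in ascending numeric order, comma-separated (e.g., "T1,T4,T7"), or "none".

Answer: T4

Derivation:
Step 1: wait(T4) -> count=0 queue=[] holders={T4}
Step 2: signal(T4) -> count=1 queue=[] holders={none}
Step 3: wait(T3) -> count=0 queue=[] holders={T3}
Step 4: wait(T1) -> count=0 queue=[T1] holders={T3}
Step 5: wait(T5) -> count=0 queue=[T1,T5] holders={T3}
Step 6: signal(T3) -> count=0 queue=[T5] holders={T1}
Step 7: wait(T4) -> count=0 queue=[T5,T4] holders={T1}
Step 8: wait(T2) -> count=0 queue=[T5,T4,T2] holders={T1}
Step 9: signal(T1) -> count=0 queue=[T4,T2] holders={T5}
Step 10: signal(T5) -> count=0 queue=[T2] holders={T4}
Step 11: signal(T4) -> count=0 queue=[] holders={T2}
Step 12: wait(T5) -> count=0 queue=[T5] holders={T2}
Step 13: signal(T2) -> count=0 queue=[] holders={T5}
Step 14: wait(T3) -> count=0 queue=[T3] holders={T5}
Step 15: wait(T2) -> count=0 queue=[T3,T2] holders={T5}
Step 16: wait(T4) -> count=0 queue=[T3,T2,T4] holders={T5}
Step 17: signal(T5) -> count=0 queue=[T2,T4] holders={T3}
Step 18: signal(T3) -> count=0 queue=[T4] holders={T2}
Step 19: signal(T2) -> count=0 queue=[] holders={T4}
Final holders: T4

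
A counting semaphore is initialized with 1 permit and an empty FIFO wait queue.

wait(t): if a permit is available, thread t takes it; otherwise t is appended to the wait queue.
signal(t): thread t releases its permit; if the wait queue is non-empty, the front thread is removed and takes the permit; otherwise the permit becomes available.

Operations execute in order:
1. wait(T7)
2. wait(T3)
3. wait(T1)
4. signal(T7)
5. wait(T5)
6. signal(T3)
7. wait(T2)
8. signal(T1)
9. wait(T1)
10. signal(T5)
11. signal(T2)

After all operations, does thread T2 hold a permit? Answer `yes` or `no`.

Step 1: wait(T7) -> count=0 queue=[] holders={T7}
Step 2: wait(T3) -> count=0 queue=[T3] holders={T7}
Step 3: wait(T1) -> count=0 queue=[T3,T1] holders={T7}
Step 4: signal(T7) -> count=0 queue=[T1] holders={T3}
Step 5: wait(T5) -> count=0 queue=[T1,T5] holders={T3}
Step 6: signal(T3) -> count=0 queue=[T5] holders={T1}
Step 7: wait(T2) -> count=0 queue=[T5,T2] holders={T1}
Step 8: signal(T1) -> count=0 queue=[T2] holders={T5}
Step 9: wait(T1) -> count=0 queue=[T2,T1] holders={T5}
Step 10: signal(T5) -> count=0 queue=[T1] holders={T2}
Step 11: signal(T2) -> count=0 queue=[] holders={T1}
Final holders: {T1} -> T2 not in holders

Answer: no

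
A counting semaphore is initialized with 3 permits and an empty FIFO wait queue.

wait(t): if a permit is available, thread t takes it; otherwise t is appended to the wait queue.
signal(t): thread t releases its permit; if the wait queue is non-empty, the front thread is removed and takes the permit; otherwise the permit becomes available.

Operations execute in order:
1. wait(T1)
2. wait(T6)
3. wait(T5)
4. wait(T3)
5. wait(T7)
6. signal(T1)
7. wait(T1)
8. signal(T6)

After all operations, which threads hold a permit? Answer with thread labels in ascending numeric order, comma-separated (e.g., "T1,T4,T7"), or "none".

Step 1: wait(T1) -> count=2 queue=[] holders={T1}
Step 2: wait(T6) -> count=1 queue=[] holders={T1,T6}
Step 3: wait(T5) -> count=0 queue=[] holders={T1,T5,T6}
Step 4: wait(T3) -> count=0 queue=[T3] holders={T1,T5,T6}
Step 5: wait(T7) -> count=0 queue=[T3,T7] holders={T1,T5,T6}
Step 6: signal(T1) -> count=0 queue=[T7] holders={T3,T5,T6}
Step 7: wait(T1) -> count=0 queue=[T7,T1] holders={T3,T5,T6}
Step 8: signal(T6) -> count=0 queue=[T1] holders={T3,T5,T7}
Final holders: T3,T5,T7

Answer: T3,T5,T7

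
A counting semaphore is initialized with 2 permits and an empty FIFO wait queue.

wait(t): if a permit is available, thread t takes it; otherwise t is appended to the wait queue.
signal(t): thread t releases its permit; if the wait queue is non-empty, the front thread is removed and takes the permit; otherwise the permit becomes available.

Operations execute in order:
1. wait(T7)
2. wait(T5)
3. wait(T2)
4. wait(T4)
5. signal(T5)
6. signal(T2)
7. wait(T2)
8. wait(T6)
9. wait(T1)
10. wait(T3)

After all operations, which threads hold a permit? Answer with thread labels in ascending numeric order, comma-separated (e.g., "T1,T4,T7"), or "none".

Step 1: wait(T7) -> count=1 queue=[] holders={T7}
Step 2: wait(T5) -> count=0 queue=[] holders={T5,T7}
Step 3: wait(T2) -> count=0 queue=[T2] holders={T5,T7}
Step 4: wait(T4) -> count=0 queue=[T2,T4] holders={T5,T7}
Step 5: signal(T5) -> count=0 queue=[T4] holders={T2,T7}
Step 6: signal(T2) -> count=0 queue=[] holders={T4,T7}
Step 7: wait(T2) -> count=0 queue=[T2] holders={T4,T7}
Step 8: wait(T6) -> count=0 queue=[T2,T6] holders={T4,T7}
Step 9: wait(T1) -> count=0 queue=[T2,T6,T1] holders={T4,T7}
Step 10: wait(T3) -> count=0 queue=[T2,T6,T1,T3] holders={T4,T7}
Final holders: T4,T7

Answer: T4,T7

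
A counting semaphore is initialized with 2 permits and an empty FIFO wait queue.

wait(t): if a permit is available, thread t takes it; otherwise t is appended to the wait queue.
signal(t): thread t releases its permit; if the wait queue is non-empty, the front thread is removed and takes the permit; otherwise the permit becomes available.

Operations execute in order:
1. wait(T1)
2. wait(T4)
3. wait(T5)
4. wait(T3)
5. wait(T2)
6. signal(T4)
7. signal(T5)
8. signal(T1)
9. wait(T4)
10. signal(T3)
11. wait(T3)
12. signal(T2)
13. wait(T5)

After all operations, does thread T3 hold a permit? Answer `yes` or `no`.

Answer: yes

Derivation:
Step 1: wait(T1) -> count=1 queue=[] holders={T1}
Step 2: wait(T4) -> count=0 queue=[] holders={T1,T4}
Step 3: wait(T5) -> count=0 queue=[T5] holders={T1,T4}
Step 4: wait(T3) -> count=0 queue=[T5,T3] holders={T1,T4}
Step 5: wait(T2) -> count=0 queue=[T5,T3,T2] holders={T1,T4}
Step 6: signal(T4) -> count=0 queue=[T3,T2] holders={T1,T5}
Step 7: signal(T5) -> count=0 queue=[T2] holders={T1,T3}
Step 8: signal(T1) -> count=0 queue=[] holders={T2,T3}
Step 9: wait(T4) -> count=0 queue=[T4] holders={T2,T3}
Step 10: signal(T3) -> count=0 queue=[] holders={T2,T4}
Step 11: wait(T3) -> count=0 queue=[T3] holders={T2,T4}
Step 12: signal(T2) -> count=0 queue=[] holders={T3,T4}
Step 13: wait(T5) -> count=0 queue=[T5] holders={T3,T4}
Final holders: {T3,T4} -> T3 in holders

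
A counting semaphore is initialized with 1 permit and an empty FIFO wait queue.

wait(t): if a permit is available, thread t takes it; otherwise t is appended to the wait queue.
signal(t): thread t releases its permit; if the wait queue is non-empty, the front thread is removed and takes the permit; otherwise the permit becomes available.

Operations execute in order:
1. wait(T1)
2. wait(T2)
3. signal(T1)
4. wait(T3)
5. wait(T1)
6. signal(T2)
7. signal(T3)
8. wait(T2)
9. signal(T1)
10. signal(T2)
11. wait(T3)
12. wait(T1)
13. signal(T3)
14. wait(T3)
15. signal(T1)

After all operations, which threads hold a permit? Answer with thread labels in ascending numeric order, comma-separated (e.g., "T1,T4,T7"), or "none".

Answer: T3

Derivation:
Step 1: wait(T1) -> count=0 queue=[] holders={T1}
Step 2: wait(T2) -> count=0 queue=[T2] holders={T1}
Step 3: signal(T1) -> count=0 queue=[] holders={T2}
Step 4: wait(T3) -> count=0 queue=[T3] holders={T2}
Step 5: wait(T1) -> count=0 queue=[T3,T1] holders={T2}
Step 6: signal(T2) -> count=0 queue=[T1] holders={T3}
Step 7: signal(T3) -> count=0 queue=[] holders={T1}
Step 8: wait(T2) -> count=0 queue=[T2] holders={T1}
Step 9: signal(T1) -> count=0 queue=[] holders={T2}
Step 10: signal(T2) -> count=1 queue=[] holders={none}
Step 11: wait(T3) -> count=0 queue=[] holders={T3}
Step 12: wait(T1) -> count=0 queue=[T1] holders={T3}
Step 13: signal(T3) -> count=0 queue=[] holders={T1}
Step 14: wait(T3) -> count=0 queue=[T3] holders={T1}
Step 15: signal(T1) -> count=0 queue=[] holders={T3}
Final holders: T3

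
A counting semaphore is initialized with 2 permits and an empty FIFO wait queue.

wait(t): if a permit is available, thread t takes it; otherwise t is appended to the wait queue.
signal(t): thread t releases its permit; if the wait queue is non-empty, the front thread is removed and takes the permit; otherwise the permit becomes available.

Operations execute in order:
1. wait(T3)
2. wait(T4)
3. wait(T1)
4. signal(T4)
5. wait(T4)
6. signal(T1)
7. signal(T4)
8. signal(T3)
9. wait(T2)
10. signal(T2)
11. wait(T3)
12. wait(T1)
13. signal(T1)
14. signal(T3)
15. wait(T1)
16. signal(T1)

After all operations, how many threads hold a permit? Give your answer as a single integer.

Step 1: wait(T3) -> count=1 queue=[] holders={T3}
Step 2: wait(T4) -> count=0 queue=[] holders={T3,T4}
Step 3: wait(T1) -> count=0 queue=[T1] holders={T3,T4}
Step 4: signal(T4) -> count=0 queue=[] holders={T1,T3}
Step 5: wait(T4) -> count=0 queue=[T4] holders={T1,T3}
Step 6: signal(T1) -> count=0 queue=[] holders={T3,T4}
Step 7: signal(T4) -> count=1 queue=[] holders={T3}
Step 8: signal(T3) -> count=2 queue=[] holders={none}
Step 9: wait(T2) -> count=1 queue=[] holders={T2}
Step 10: signal(T2) -> count=2 queue=[] holders={none}
Step 11: wait(T3) -> count=1 queue=[] holders={T3}
Step 12: wait(T1) -> count=0 queue=[] holders={T1,T3}
Step 13: signal(T1) -> count=1 queue=[] holders={T3}
Step 14: signal(T3) -> count=2 queue=[] holders={none}
Step 15: wait(T1) -> count=1 queue=[] holders={T1}
Step 16: signal(T1) -> count=2 queue=[] holders={none}
Final holders: {none} -> 0 thread(s)

Answer: 0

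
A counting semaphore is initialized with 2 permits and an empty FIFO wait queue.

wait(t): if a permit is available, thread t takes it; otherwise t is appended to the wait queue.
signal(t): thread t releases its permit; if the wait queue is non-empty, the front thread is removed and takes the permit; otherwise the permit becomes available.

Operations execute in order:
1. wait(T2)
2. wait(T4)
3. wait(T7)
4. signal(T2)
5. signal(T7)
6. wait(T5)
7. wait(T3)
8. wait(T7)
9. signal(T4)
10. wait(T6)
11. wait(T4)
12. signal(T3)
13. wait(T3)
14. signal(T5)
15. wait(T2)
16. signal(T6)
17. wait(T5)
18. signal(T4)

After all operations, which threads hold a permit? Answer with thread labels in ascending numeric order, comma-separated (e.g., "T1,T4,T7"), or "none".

Step 1: wait(T2) -> count=1 queue=[] holders={T2}
Step 2: wait(T4) -> count=0 queue=[] holders={T2,T4}
Step 3: wait(T7) -> count=0 queue=[T7] holders={T2,T4}
Step 4: signal(T2) -> count=0 queue=[] holders={T4,T7}
Step 5: signal(T7) -> count=1 queue=[] holders={T4}
Step 6: wait(T5) -> count=0 queue=[] holders={T4,T5}
Step 7: wait(T3) -> count=0 queue=[T3] holders={T4,T5}
Step 8: wait(T7) -> count=0 queue=[T3,T7] holders={T4,T5}
Step 9: signal(T4) -> count=0 queue=[T7] holders={T3,T5}
Step 10: wait(T6) -> count=0 queue=[T7,T6] holders={T3,T5}
Step 11: wait(T4) -> count=0 queue=[T7,T6,T4] holders={T3,T5}
Step 12: signal(T3) -> count=0 queue=[T6,T4] holders={T5,T7}
Step 13: wait(T3) -> count=0 queue=[T6,T4,T3] holders={T5,T7}
Step 14: signal(T5) -> count=0 queue=[T4,T3] holders={T6,T7}
Step 15: wait(T2) -> count=0 queue=[T4,T3,T2] holders={T6,T7}
Step 16: signal(T6) -> count=0 queue=[T3,T2] holders={T4,T7}
Step 17: wait(T5) -> count=0 queue=[T3,T2,T5] holders={T4,T7}
Step 18: signal(T4) -> count=0 queue=[T2,T5] holders={T3,T7}
Final holders: T3,T7

Answer: T3,T7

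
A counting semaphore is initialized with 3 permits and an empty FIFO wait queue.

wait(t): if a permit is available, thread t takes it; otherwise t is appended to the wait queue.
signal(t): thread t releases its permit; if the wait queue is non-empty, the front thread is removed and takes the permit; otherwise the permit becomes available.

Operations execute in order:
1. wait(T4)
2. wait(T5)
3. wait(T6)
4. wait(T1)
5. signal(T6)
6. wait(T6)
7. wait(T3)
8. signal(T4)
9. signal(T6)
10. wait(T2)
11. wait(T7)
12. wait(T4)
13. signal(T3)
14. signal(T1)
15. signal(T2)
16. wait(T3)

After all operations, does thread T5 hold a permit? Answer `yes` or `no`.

Step 1: wait(T4) -> count=2 queue=[] holders={T4}
Step 2: wait(T5) -> count=1 queue=[] holders={T4,T5}
Step 3: wait(T6) -> count=0 queue=[] holders={T4,T5,T6}
Step 4: wait(T1) -> count=0 queue=[T1] holders={T4,T5,T6}
Step 5: signal(T6) -> count=0 queue=[] holders={T1,T4,T5}
Step 6: wait(T6) -> count=0 queue=[T6] holders={T1,T4,T5}
Step 7: wait(T3) -> count=0 queue=[T6,T3] holders={T1,T4,T5}
Step 8: signal(T4) -> count=0 queue=[T3] holders={T1,T5,T6}
Step 9: signal(T6) -> count=0 queue=[] holders={T1,T3,T5}
Step 10: wait(T2) -> count=0 queue=[T2] holders={T1,T3,T5}
Step 11: wait(T7) -> count=0 queue=[T2,T7] holders={T1,T3,T5}
Step 12: wait(T4) -> count=0 queue=[T2,T7,T4] holders={T1,T3,T5}
Step 13: signal(T3) -> count=0 queue=[T7,T4] holders={T1,T2,T5}
Step 14: signal(T1) -> count=0 queue=[T4] holders={T2,T5,T7}
Step 15: signal(T2) -> count=0 queue=[] holders={T4,T5,T7}
Step 16: wait(T3) -> count=0 queue=[T3] holders={T4,T5,T7}
Final holders: {T4,T5,T7} -> T5 in holders

Answer: yes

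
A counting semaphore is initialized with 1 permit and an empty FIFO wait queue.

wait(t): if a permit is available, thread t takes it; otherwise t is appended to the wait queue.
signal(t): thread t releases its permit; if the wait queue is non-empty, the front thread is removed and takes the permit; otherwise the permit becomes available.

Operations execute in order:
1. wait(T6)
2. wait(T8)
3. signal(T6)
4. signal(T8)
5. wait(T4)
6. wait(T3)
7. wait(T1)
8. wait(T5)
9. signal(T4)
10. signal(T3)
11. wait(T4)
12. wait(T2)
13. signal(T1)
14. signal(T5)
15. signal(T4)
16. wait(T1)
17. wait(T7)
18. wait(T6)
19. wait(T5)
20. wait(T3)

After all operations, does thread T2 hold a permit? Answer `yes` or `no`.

Step 1: wait(T6) -> count=0 queue=[] holders={T6}
Step 2: wait(T8) -> count=0 queue=[T8] holders={T6}
Step 3: signal(T6) -> count=0 queue=[] holders={T8}
Step 4: signal(T8) -> count=1 queue=[] holders={none}
Step 5: wait(T4) -> count=0 queue=[] holders={T4}
Step 6: wait(T3) -> count=0 queue=[T3] holders={T4}
Step 7: wait(T1) -> count=0 queue=[T3,T1] holders={T4}
Step 8: wait(T5) -> count=0 queue=[T3,T1,T5] holders={T4}
Step 9: signal(T4) -> count=0 queue=[T1,T5] holders={T3}
Step 10: signal(T3) -> count=0 queue=[T5] holders={T1}
Step 11: wait(T4) -> count=0 queue=[T5,T4] holders={T1}
Step 12: wait(T2) -> count=0 queue=[T5,T4,T2] holders={T1}
Step 13: signal(T1) -> count=0 queue=[T4,T2] holders={T5}
Step 14: signal(T5) -> count=0 queue=[T2] holders={T4}
Step 15: signal(T4) -> count=0 queue=[] holders={T2}
Step 16: wait(T1) -> count=0 queue=[T1] holders={T2}
Step 17: wait(T7) -> count=0 queue=[T1,T7] holders={T2}
Step 18: wait(T6) -> count=0 queue=[T1,T7,T6] holders={T2}
Step 19: wait(T5) -> count=0 queue=[T1,T7,T6,T5] holders={T2}
Step 20: wait(T3) -> count=0 queue=[T1,T7,T6,T5,T3] holders={T2}
Final holders: {T2} -> T2 in holders

Answer: yes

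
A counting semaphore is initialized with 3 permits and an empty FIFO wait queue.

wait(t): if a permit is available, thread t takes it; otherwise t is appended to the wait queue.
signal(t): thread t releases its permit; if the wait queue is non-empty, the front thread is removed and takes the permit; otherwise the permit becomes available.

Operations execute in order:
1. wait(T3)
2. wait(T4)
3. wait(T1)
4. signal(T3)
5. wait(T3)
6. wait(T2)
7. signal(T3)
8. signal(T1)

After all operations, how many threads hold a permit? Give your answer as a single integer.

Answer: 2

Derivation:
Step 1: wait(T3) -> count=2 queue=[] holders={T3}
Step 2: wait(T4) -> count=1 queue=[] holders={T3,T4}
Step 3: wait(T1) -> count=0 queue=[] holders={T1,T3,T4}
Step 4: signal(T3) -> count=1 queue=[] holders={T1,T4}
Step 5: wait(T3) -> count=0 queue=[] holders={T1,T3,T4}
Step 6: wait(T2) -> count=0 queue=[T2] holders={T1,T3,T4}
Step 7: signal(T3) -> count=0 queue=[] holders={T1,T2,T4}
Step 8: signal(T1) -> count=1 queue=[] holders={T2,T4}
Final holders: {T2,T4} -> 2 thread(s)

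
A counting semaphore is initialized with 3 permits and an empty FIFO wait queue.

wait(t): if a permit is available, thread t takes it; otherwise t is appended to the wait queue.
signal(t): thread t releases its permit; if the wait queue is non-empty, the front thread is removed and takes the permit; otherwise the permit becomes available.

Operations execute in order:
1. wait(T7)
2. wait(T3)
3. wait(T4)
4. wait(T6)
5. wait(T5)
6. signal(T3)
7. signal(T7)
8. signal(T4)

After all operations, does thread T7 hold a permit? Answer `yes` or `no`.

Step 1: wait(T7) -> count=2 queue=[] holders={T7}
Step 2: wait(T3) -> count=1 queue=[] holders={T3,T7}
Step 3: wait(T4) -> count=0 queue=[] holders={T3,T4,T7}
Step 4: wait(T6) -> count=0 queue=[T6] holders={T3,T4,T7}
Step 5: wait(T5) -> count=0 queue=[T6,T5] holders={T3,T4,T7}
Step 6: signal(T3) -> count=0 queue=[T5] holders={T4,T6,T7}
Step 7: signal(T7) -> count=0 queue=[] holders={T4,T5,T6}
Step 8: signal(T4) -> count=1 queue=[] holders={T5,T6}
Final holders: {T5,T6} -> T7 not in holders

Answer: no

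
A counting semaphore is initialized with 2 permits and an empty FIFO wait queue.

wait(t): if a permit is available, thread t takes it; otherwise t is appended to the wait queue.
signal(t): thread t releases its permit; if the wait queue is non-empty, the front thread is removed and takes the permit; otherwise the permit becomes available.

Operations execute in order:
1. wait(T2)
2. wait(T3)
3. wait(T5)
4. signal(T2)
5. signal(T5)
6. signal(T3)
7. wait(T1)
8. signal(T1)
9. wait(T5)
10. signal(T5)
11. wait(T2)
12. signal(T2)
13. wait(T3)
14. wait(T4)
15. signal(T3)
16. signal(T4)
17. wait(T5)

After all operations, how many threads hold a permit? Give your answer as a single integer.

Step 1: wait(T2) -> count=1 queue=[] holders={T2}
Step 2: wait(T3) -> count=0 queue=[] holders={T2,T3}
Step 3: wait(T5) -> count=0 queue=[T5] holders={T2,T3}
Step 4: signal(T2) -> count=0 queue=[] holders={T3,T5}
Step 5: signal(T5) -> count=1 queue=[] holders={T3}
Step 6: signal(T3) -> count=2 queue=[] holders={none}
Step 7: wait(T1) -> count=1 queue=[] holders={T1}
Step 8: signal(T1) -> count=2 queue=[] holders={none}
Step 9: wait(T5) -> count=1 queue=[] holders={T5}
Step 10: signal(T5) -> count=2 queue=[] holders={none}
Step 11: wait(T2) -> count=1 queue=[] holders={T2}
Step 12: signal(T2) -> count=2 queue=[] holders={none}
Step 13: wait(T3) -> count=1 queue=[] holders={T3}
Step 14: wait(T4) -> count=0 queue=[] holders={T3,T4}
Step 15: signal(T3) -> count=1 queue=[] holders={T4}
Step 16: signal(T4) -> count=2 queue=[] holders={none}
Step 17: wait(T5) -> count=1 queue=[] holders={T5}
Final holders: {T5} -> 1 thread(s)

Answer: 1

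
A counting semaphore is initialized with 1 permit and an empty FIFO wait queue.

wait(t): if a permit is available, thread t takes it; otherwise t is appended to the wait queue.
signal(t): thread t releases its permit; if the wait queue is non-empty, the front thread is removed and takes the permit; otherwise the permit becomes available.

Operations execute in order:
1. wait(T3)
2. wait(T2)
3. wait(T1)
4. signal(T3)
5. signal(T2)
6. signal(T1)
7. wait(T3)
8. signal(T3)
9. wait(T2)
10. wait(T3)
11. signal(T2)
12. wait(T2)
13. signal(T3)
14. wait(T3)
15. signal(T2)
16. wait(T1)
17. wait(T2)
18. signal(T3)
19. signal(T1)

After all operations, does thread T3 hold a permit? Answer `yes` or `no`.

Answer: no

Derivation:
Step 1: wait(T3) -> count=0 queue=[] holders={T3}
Step 2: wait(T2) -> count=0 queue=[T2] holders={T3}
Step 3: wait(T1) -> count=0 queue=[T2,T1] holders={T3}
Step 4: signal(T3) -> count=0 queue=[T1] holders={T2}
Step 5: signal(T2) -> count=0 queue=[] holders={T1}
Step 6: signal(T1) -> count=1 queue=[] holders={none}
Step 7: wait(T3) -> count=0 queue=[] holders={T3}
Step 8: signal(T3) -> count=1 queue=[] holders={none}
Step 9: wait(T2) -> count=0 queue=[] holders={T2}
Step 10: wait(T3) -> count=0 queue=[T3] holders={T2}
Step 11: signal(T2) -> count=0 queue=[] holders={T3}
Step 12: wait(T2) -> count=0 queue=[T2] holders={T3}
Step 13: signal(T3) -> count=0 queue=[] holders={T2}
Step 14: wait(T3) -> count=0 queue=[T3] holders={T2}
Step 15: signal(T2) -> count=0 queue=[] holders={T3}
Step 16: wait(T1) -> count=0 queue=[T1] holders={T3}
Step 17: wait(T2) -> count=0 queue=[T1,T2] holders={T3}
Step 18: signal(T3) -> count=0 queue=[T2] holders={T1}
Step 19: signal(T1) -> count=0 queue=[] holders={T2}
Final holders: {T2} -> T3 not in holders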